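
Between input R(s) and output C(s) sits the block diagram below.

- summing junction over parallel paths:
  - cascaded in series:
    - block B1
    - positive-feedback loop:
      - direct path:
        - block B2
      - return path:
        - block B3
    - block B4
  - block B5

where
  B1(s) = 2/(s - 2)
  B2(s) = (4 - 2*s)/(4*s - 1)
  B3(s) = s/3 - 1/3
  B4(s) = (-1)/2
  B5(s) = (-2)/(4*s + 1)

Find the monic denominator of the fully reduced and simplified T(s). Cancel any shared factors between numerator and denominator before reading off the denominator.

Step 1: reduce the feedback loop with forward B2 and return B3; result (12 - 6*s)/(2*s^2 + 6*s + 1)
Step 2: combine B1, [B2/(1-B2*B3)], B4 in series; result 6/(2*s^2 + 6*s + 1)
Step 3: sum the parallel branches (B1*[B2/(1-B2*B3)]*B4), B5; result (-4*s^2 + 12*s + 4)/(8*s^3 + 26*s^2 + 10*s + 1)
No further cancellation is possible in the step-3 result, so that is T(s). Its denominator becomes monic after dividing by the leading coefficient 8.

Therefore the answer is s^3 + 13*s^2/4 + 5*s/4 + 1/8.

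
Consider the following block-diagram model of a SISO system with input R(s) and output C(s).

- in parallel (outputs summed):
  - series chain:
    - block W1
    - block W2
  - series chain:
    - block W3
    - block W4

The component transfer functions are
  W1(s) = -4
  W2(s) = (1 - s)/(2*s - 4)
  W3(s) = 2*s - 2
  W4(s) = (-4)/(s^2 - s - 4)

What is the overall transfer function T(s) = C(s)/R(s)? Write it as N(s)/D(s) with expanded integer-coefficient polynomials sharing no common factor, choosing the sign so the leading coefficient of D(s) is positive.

(1) reduce the series chain W1, W2 -> (2*s - 2)/(s - 2)
(2) multiply W3, W4 (series) -> (8 - 8*s)/(s^2 - s - 4)
(3) add (W1*W2), (W3*W4) (parallel) - this is the overall T(s), already in the required normalized form

Answer: (2*s^3 - 12*s^2 + 18*s - 8)/(s^3 - 3*s^2 - 2*s + 8)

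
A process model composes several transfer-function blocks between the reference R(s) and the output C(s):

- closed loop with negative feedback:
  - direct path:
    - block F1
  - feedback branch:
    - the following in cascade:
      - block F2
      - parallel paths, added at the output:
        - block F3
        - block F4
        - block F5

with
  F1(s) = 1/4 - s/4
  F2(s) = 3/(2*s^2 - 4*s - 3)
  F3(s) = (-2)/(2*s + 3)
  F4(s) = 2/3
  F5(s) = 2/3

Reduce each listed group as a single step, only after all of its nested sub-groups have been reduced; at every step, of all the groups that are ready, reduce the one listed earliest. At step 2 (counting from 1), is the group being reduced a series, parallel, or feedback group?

[1] sum the parallel branches F3, F4, F5
[2] series reduction of F2, (F3+F4+F5)
[3] apply the feedback formula to F1, (F2*(F3+F4+F5))
Step 2: series.

Answer: series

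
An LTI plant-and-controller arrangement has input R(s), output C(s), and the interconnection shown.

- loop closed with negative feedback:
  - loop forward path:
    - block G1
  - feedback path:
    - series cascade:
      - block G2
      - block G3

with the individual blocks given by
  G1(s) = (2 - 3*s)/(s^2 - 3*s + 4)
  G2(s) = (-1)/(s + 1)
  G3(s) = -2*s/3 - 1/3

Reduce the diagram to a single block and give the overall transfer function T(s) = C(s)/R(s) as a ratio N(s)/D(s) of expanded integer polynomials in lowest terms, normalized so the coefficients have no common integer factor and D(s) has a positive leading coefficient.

Answer: (-9*s^2 - 3*s + 6)/(3*s^3 - 12*s^2 + 4*s + 14)

Working:
(1) reduce the series chain G2, G3 gives (2*s + 1)/(3*s + 3)
(2) reduce the feedback loop with forward G1 and return (G2*G3), which is the overall transfer function T(s) = C(s)/R(s) in lowest terms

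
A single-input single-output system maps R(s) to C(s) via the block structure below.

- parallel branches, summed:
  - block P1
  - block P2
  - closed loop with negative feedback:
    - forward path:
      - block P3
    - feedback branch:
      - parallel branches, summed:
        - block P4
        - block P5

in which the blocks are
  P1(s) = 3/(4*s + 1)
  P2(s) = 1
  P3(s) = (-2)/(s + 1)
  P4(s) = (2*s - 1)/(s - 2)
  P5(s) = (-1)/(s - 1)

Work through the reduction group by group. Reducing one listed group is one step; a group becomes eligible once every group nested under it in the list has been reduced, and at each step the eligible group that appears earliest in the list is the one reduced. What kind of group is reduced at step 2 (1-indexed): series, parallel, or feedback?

Step 1 - reduce the parallel group P4, P5
Step 2 - collapse the loop (P3 forward, (P4+P5) return)
Step 3 - sum the parallel branches P1, P2, [P3/(1+P3*(P4+P5))]
At step 2 the group reduced is feedback.

Answer: feedback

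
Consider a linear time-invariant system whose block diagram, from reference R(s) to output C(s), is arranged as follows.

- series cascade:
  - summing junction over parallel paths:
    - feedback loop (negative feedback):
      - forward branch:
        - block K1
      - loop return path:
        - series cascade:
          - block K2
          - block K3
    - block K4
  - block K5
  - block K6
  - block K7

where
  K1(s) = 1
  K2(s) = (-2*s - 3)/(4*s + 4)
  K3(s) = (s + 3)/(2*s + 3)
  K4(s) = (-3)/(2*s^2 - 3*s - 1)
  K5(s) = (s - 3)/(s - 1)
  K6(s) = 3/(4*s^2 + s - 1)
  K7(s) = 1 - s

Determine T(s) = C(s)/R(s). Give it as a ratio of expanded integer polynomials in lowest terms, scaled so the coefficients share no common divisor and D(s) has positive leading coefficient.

First reduce the diagram to T(s).

1. combine K2, K3 in series -> (-s - 3)/(4*s + 4)
2. reduce the feedback loop with forward K1 and return (K2*K3) -> (4*s + 4)/(3*s + 1)
3. combine [K1/(1+K1*(K2*K3))], K4 in parallel -> (8*s^3 - 4*s^2 - 25*s - 7)/(6*s^3 - 7*s^2 - 6*s - 1)
4. multiply ([K1/(1+K1*(K2*K3))]+K4), K5, K6, K7 (series); the result is T(s) itself (integer coefficients, no common factor, positive leading denominator coefficient)

Answer: (-24*s^4 + 84*s^3 + 39*s^2 - 204*s - 63)/(24*s^5 - 22*s^4 - 37*s^3 - 3*s^2 + 5*s + 1)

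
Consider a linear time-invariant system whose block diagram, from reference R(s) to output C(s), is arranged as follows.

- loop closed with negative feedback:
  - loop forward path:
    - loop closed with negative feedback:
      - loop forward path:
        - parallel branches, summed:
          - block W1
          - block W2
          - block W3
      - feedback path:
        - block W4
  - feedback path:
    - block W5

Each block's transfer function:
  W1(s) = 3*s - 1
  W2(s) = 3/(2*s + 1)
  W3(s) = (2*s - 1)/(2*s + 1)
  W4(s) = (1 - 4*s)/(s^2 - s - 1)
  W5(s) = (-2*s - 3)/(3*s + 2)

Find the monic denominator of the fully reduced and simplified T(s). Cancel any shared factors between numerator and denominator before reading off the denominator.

Step 1. sum the parallel branches W1, W2, W3 gives (6*s^2 + 3*s + 1)/(2*s + 1)
Step 2. reduce the feedback loop with forward (W1+W2+W3) and return W4 gives (-6*s^4 + 3*s^3 + 8*s^2 + 4*s + 1)/(22*s^3 + 7*s^2 + 4*s)
Step 3. reduce the feedback loop with forward [(W1+W2+W3)/(1+(W1+W2+W3)*W4)] and return W5 gives (-18*s^5 - 3*s^4 + 30*s^3 + 28*s^2 + 11*s + 2)/(12*s^5 + 78*s^4 + 40*s^3 - 6*s^2 - 6*s - 3)
The result of step 3 is T(s) in lowest terms. Its denominator has leading coefficient 12; dividing the denominator through by 12 makes it monic.

Therefore the answer is s^5 + 13*s^4/2 + 10*s^3/3 - s^2/2 - s/2 - 1/4.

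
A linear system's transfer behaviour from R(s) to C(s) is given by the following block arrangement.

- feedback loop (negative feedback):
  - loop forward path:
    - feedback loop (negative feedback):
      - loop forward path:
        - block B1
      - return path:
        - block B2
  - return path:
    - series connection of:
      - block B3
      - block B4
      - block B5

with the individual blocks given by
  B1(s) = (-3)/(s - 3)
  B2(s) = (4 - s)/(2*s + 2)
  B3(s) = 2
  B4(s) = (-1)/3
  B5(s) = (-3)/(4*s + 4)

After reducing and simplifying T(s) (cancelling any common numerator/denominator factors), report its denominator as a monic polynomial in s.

1. close the feedback loop around B1, B2 gives (-6*s - 6)/(2*s^2 - s - 18)
2. reduce the series chain B3, B4, B5 gives 1/(2*s + 2)
3. reduce the feedback loop with forward [B1/(1+B1*B2)] and return (B3*B4*B5) gives (-6*s - 6)/(2*s^2 - s - 21)
Step 3 gives the fully reduced T(s), with no common factor left to cancel. The denominator's leading coefficient is 2, so divide each of its coefficients by 2 to get the monic form.

Final answer: s^2 - s/2 - 21/2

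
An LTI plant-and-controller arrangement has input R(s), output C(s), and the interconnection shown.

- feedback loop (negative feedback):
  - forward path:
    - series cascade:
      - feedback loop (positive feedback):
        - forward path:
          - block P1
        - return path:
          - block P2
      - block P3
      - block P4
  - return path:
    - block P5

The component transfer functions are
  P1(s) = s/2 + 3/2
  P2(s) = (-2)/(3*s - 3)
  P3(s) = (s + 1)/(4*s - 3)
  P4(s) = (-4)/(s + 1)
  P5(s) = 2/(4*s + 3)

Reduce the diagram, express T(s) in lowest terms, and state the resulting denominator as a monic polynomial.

Step 1. close the feedback loop around P1, P2; result (3*s^2 + 6*s - 9)/(8*s)
Step 2. series reduction of [P1/(1-P1*P2)], P3, P4; result (-3*s^2 - 6*s + 9)/(8*s^2 - 6*s)
Step 3. reduce the feedback loop with forward ([P1/(1-P1*P2)]*P3*P4) and return P5; result (-12*s^3 - 33*s^2 + 18*s + 27)/(32*s^3 - 6*s^2 - 30*s + 18)
Step 3 gives the fully reduced T(s), with no common factor left to cancel. The denominator's leading coefficient is 32, so divide each of its coefficients by 32 to get the monic form.

Therefore the answer is s^3 - 3*s^2/16 - 15*s/16 + 9/16.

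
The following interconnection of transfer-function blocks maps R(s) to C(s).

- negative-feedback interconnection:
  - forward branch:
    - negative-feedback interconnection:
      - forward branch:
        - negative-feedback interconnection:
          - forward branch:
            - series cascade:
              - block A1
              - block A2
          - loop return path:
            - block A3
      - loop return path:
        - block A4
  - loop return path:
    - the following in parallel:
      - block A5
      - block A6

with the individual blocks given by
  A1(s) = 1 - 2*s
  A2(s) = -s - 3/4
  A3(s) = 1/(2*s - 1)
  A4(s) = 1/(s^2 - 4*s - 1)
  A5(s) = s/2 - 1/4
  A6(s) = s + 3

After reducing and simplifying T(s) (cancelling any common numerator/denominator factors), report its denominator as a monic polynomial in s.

The answer is s^5 - 23*s^4/12 - 107*s^3/12 - 51*s^2/16 + s/6 - 7/48.

Reasoning:
Step 1: multiply A1, A2 (series), giving 2*s^2 + s/2 - 3/4
Step 2: apply the feedback formula to (A1*A2), A3, giving (8*s^2 + 2*s - 3)/(4*s + 7)
Step 3: reduce the feedback loop with forward [(A1*A2)/(1+(A1*A2)*A3)] and return A4, giving (8*s^4 - 30*s^3 - 19*s^2 + 10*s + 3)/(4*s^3 - s^2 - 30*s - 10)
Step 4: sum the parallel branches A5, A6, giving 3*s/2 + 11/4
Step 5: feedback reduction of [[(A1*A2)/(1+(A1*A2)*A3)]/(1+[(A1*A2)/(1+(A1*A2)*A3)]*A4)], (A5+A6), giving (32*s^4 - 120*s^3 - 76*s^2 + 40*s + 12)/(48*s^5 - 92*s^4 - 428*s^3 - 153*s^2 + 8*s - 7)
The result of step 5 is T(s) in lowest terms. Its denominator has leading coefficient 48; dividing the denominator through by 48 makes it monic.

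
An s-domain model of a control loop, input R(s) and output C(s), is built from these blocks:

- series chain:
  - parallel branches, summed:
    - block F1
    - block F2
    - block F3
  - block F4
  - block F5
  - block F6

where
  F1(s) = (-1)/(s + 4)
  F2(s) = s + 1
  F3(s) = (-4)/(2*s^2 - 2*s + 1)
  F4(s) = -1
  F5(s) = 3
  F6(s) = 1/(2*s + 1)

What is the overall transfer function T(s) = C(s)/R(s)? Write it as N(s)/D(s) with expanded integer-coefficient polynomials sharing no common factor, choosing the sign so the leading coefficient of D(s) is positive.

Reducing step by step:

Step 1 - reduce the parallel group F1, F2, F3; result (2*s^4 + 8*s^3 - 3*s^2 - 5*s - 13)/(2*s^3 + 6*s^2 - 7*s + 4)
Step 2 - cascade (F1+F2+F3), F4, F5, F6 - this is the overall T(s), already in the required normalized form

Answer: (-6*s^4 - 24*s^3 + 9*s^2 + 15*s + 39)/(4*s^4 + 14*s^3 - 8*s^2 + s + 4)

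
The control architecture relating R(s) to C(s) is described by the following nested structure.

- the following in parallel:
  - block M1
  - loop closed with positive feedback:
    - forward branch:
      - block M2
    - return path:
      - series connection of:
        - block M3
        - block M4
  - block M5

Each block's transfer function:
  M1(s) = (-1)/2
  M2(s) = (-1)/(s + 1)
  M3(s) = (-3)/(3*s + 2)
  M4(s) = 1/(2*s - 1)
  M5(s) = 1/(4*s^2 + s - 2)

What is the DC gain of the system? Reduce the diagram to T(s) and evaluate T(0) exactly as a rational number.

First reduce the diagram to T(s).

Step 1: reduce the series chain M3, M4, giving (-3)/(6*s^2 + s - 2)
Step 2: close the feedback loop around M2, (M3*M4), giving (-6*s^2 - s + 2)/(6*s^3 + 7*s^2 - s - 5)
Step 3: parallel reduction of M1, [M2/(1-M2*(M3*M4))], M5, giving (-24*s^5 - 82*s^4 + s^3 + 87*s^2 + 9*s - 28)/(48*s^5 + 68*s^4 - 18*s^3 - 70*s^2 - 6*s + 20)
The step-3 result is T(s). Setting s = 0: T(0) = -28/20 = -7/5.

Answer: -7/5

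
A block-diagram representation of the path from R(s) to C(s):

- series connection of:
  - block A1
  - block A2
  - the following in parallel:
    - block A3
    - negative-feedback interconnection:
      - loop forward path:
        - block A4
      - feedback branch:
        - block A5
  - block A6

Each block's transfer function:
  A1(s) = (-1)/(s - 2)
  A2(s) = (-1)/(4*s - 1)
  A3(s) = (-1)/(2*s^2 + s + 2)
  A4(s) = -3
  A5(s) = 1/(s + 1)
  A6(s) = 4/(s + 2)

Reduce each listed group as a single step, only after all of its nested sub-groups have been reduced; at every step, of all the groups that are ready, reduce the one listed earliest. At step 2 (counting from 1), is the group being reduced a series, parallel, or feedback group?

1. collapse the loop (A4 forward, A5 return)
2. combine A3, [A4/(1+A4*A5)] in parallel
3. combine A1, A2, (A3+[A4/(1+A4*A5)]), A6 in series
Step 2 collapses a parallel group.

Therefore the answer is parallel.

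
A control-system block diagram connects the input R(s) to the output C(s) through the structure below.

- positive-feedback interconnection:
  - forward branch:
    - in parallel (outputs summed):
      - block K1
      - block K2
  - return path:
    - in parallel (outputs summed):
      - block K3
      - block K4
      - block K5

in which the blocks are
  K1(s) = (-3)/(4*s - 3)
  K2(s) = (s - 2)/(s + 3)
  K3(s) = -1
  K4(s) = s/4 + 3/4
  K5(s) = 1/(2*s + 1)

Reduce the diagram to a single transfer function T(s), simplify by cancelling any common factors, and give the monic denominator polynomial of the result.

Step 1. parallel reduction of K1, K2; result (4*s^2 - 14*s - 3)/(4*s^2 + 9*s - 9)
Step 2. reduce the parallel group K3, K4, K5; result (2*s^2 - s + 3)/(8*s + 4)
Step 3. reduce the feedback loop with forward (K1+K2) and return (K3+K4+K5); result (-32*s^3 + 96*s^2 + 80*s + 12)/(8*s^4 - 64*s^3 - 68*s^2 - 3*s + 27)
That last expression is T(s), already simplified. Scaling its denominator by 1/8 (the reciprocal of the leading coefficient) yields the monic denominator.

Hence the answer: s^4 - 8*s^3 - 17*s^2/2 - 3*s/8 + 27/8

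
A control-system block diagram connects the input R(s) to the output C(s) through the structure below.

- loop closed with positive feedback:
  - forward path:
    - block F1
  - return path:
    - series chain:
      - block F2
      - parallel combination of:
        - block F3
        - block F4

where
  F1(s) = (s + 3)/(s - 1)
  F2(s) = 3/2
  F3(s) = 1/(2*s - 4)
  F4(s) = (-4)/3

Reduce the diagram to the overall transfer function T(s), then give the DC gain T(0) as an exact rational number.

Step 1. combine F3, F4 in parallel, giving (19 - 8*s)/(6*s - 12)
Step 2. combine F2, (F3+F4) in series, giving (19 - 8*s)/(4*s - 8)
Step 3. feedback reduction of F1, (F2*(F3+F4)), giving (4*s^2 + 4*s - 24)/(12*s^2 - 7*s - 49)
Evaluating the step-3 result (the overall T(s)) at s = 0 gives T(0) = -24/(-49) = 24/49.

Answer: 24/49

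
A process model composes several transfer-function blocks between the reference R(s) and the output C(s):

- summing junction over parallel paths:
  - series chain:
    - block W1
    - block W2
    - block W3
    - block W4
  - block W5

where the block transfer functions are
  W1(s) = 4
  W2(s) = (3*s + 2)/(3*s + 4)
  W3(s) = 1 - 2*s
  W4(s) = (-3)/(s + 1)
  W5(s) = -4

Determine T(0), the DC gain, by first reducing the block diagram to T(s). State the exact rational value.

Step 1. reduce the series chain W1, W2, W3, W4 -> (72*s^2 + 12*s - 24)/(3*s^2 + 7*s + 4)
Step 2. sum the parallel branches (W1*W2*W3*W4), W5 -> (60*s^2 - 16*s - 40)/(3*s^2 + 7*s + 4)
That last expression is T(s); at s = 0 only the constant terms survive, so T(0) = -40/4 = -10.

Therefore the answer is -10.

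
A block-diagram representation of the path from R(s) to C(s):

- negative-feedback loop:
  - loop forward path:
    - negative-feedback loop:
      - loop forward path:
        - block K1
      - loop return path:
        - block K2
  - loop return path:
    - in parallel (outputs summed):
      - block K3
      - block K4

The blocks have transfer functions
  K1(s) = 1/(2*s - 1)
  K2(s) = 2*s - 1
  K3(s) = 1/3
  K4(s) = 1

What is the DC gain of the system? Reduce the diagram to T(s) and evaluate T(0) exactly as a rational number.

Step 1. feedback reduction of K1, K2 gives 1/(4*s - 2)
Step 2. add K3, K4 (parallel) gives 4/3
Step 3. close the feedback loop around [K1/(1+K1*K2)], (K3+K4) gives 3/(12*s - 2)
Evaluating the step-3 result (the overall T(s)) at s = 0 gives T(0) = 3/(-2) = -3/2.

Therefore the answer is -3/2.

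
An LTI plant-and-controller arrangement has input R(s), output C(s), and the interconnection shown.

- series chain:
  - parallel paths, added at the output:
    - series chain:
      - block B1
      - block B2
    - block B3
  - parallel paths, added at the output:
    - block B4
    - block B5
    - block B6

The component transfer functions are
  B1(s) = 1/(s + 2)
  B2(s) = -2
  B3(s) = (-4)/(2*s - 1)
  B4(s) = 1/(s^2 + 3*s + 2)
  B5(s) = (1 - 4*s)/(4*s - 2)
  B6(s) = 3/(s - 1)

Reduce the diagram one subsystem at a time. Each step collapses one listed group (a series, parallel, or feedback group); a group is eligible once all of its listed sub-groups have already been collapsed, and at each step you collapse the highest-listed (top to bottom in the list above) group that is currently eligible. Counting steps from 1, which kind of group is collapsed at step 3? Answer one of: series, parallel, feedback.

1. combine B1, B2 in series
2. parallel reduction of (B1*B2), B3
3. reduce the parallel group B4, B5, B6
4. series reduction of ((B1*B2)+B3), (B4+B5+B6)
The group at step 3 is a parallel group.

Therefore the answer is parallel.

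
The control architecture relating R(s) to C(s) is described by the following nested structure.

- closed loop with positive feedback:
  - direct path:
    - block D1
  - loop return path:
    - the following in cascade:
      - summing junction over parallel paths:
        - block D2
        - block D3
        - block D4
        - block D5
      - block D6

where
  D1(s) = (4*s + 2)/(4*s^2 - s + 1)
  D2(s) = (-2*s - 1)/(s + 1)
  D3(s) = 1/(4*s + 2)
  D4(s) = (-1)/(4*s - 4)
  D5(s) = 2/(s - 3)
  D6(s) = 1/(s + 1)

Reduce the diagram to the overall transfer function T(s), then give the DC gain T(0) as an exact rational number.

First reduce the diagram to T(s).

(1) sum the parallel branches D2, D3, D4, D5: (-16*s^4 + 64*s^3 + 17*s^2 - 42*s - 11)/(8*s^4 - 20*s^3 - 20*s^2 + 20*s + 12)
(2) series reduction of (D2+D3+D4+D5), D6: (-16*s^4 + 64*s^3 + 17*s^2 - 42*s - 11)/(8*s^5 - 12*s^4 - 40*s^3 + 32*s + 12)
(3) close the feedback loop around D1, ((D2+D3+D4+D5)*D6): (8*s^5 - 12*s^4 - 40*s^3 + 32*s + 12)/(8*s^6 - 18*s^5 - 10*s^4 - 44*s^3 - 5*s^2 + 40*s + 17)
DC gain: substitute s = 0 into T(s) from step 3: T(0) = 12/17.

Answer: 12/17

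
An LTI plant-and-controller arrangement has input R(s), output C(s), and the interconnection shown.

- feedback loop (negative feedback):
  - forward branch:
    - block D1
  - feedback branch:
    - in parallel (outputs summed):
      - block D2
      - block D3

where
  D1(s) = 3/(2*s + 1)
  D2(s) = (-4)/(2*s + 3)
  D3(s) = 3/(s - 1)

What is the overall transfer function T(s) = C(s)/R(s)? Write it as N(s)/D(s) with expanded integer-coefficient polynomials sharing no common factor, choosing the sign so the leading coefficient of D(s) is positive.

Reducing step by step:

Step 1: sum the parallel branches D2, D3; result (2*s + 13)/(2*s^2 + s - 3)
Step 2: feedback reduction of D1, (D2+D3), giving the overall T(s)

Answer: (6*s^2 + 3*s - 9)/(4*s^3 + 4*s^2 + s + 36)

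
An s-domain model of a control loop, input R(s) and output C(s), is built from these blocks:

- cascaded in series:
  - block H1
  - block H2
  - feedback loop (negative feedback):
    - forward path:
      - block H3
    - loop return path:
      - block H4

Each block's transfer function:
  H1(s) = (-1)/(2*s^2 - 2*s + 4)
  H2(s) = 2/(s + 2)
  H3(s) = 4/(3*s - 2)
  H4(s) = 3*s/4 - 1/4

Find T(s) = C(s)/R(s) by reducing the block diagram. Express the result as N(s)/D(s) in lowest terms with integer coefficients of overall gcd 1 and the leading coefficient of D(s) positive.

Step 1: apply the feedback formula to H3, H4 = 4/(6*s - 3)
Step 2: combine H1, H2, [H3/(1+H3*H4)] in series, giving the overall T(s)

Answer: (-4)/(6*s^4 + 3*s^3 - 3*s^2 + 24*s - 12)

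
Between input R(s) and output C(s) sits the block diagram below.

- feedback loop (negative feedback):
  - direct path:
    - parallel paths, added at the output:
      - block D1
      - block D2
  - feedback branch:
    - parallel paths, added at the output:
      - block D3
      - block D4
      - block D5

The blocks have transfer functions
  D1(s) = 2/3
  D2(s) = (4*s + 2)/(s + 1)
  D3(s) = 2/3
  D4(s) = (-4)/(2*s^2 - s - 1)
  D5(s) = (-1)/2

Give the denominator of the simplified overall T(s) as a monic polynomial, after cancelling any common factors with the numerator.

The answer is s^3 + 5*s^2/16 - 197*s/32 - 109/32.

Reasoning:
Step 1. add D1, D2 (parallel), giving (14*s + 8)/(3*s + 3)
Step 2. add D3, D4, D5 (parallel), giving (2*s^2 - s - 25)/(12*s^2 - 6*s - 6)
Step 3. close the feedback loop around (D1+D2), (D3+D4+D5), giving (84*s^3 + 6*s^2 - 66*s - 24)/(32*s^3 + 10*s^2 - 197*s - 109)
That last expression is T(s), already simplified. Scaling its denominator by 1/32 (the reciprocal of the leading coefficient) yields the monic denominator.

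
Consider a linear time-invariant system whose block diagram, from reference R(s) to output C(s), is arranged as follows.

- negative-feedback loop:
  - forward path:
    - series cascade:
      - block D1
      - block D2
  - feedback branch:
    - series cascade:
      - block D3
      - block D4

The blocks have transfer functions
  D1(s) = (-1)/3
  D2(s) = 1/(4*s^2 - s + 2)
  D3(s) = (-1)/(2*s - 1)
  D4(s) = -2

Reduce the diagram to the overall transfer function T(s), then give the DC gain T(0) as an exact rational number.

1. combine D1, D2 in series -> (-1)/(12*s^2 - 3*s + 6)
2. series reduction of D3, D4 -> 2/(2*s - 1)
3. close the feedback loop around (D1*D2), (D3*D4) -> (1 - 2*s)/(24*s^3 - 18*s^2 + 15*s - 8)
The step-3 result is T(s). Setting s = 0: T(0) = 1/(-8) = -1/8.

Answer: -1/8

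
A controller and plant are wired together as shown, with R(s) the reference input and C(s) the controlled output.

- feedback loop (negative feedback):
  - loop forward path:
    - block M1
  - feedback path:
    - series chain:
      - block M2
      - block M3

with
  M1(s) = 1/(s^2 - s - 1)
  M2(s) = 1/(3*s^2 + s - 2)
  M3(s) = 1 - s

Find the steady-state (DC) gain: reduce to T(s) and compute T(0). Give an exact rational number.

Answer: -2/3

Working:
Step 1: reduce the series chain M2, M3; result (1 - s)/(3*s^2 + s - 2)
Step 2: feedback reduction of M1, (M2*M3); result (3*s^2 + s - 2)/(3*s^4 - 2*s^3 - 6*s^2 + 3)
DC gain: substitute s = 0 into T(s) from step 2: T(0) = -2/3.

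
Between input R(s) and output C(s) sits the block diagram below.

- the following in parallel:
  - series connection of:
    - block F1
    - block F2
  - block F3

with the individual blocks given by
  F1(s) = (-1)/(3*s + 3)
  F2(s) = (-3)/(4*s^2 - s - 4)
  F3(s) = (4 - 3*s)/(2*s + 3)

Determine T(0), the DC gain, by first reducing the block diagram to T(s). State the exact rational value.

First reduce the diagram to T(s).

1. cascade F1, F2 gives 1/(4*s^3 + 3*s^2 - 5*s - 4)
2. add (F1*F2), F3 (parallel) gives (-12*s^4 + 7*s^3 + 27*s^2 - 6*s - 13)/(8*s^4 + 18*s^3 - s^2 - 23*s - 12)
Step 2 gives the overall T(s). Then T(0) = -13/(-12) = 13/12.

Answer: 13/12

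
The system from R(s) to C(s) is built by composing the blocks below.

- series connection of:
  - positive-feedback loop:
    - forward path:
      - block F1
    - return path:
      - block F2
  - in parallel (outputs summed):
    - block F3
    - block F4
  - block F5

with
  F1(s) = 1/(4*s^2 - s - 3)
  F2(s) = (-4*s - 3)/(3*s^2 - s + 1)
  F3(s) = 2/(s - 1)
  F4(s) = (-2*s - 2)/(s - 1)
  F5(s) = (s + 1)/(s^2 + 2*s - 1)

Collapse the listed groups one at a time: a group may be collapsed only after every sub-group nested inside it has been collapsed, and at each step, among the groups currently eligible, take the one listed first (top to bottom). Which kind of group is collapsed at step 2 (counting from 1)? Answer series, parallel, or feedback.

1. close the feedback loop around F1, F2
2. combine F3, F4 in parallel
3. cascade [F1/(1-F1*F2)], (F3+F4), F5
At step 2 the group reduced is parallel.

Hence the answer: parallel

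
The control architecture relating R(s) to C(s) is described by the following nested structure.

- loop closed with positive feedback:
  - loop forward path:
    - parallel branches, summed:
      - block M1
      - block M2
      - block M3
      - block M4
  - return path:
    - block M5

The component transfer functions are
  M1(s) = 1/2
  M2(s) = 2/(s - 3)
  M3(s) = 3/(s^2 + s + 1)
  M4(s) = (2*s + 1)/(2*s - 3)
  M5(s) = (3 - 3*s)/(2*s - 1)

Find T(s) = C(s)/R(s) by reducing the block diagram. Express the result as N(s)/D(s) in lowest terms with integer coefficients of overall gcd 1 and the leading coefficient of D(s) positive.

Step 1 - reduce the parallel group M1, M2, M3, M4, giving (6*s^4 - 5*s^3 - 2*s^2 - 74*s + 45)/(4*s^4 - 14*s^3 + 4*s^2 + 18)
Step 2 - close the feedback loop around (M1+M2+M3+M4), M5, giving the overall T(s)

Final answer: (12*s^5 - 16*s^4 + s^3 - 146*s^2 + 164*s - 45)/(26*s^5 - 65*s^4 + 31*s^3 - 220*s^2 + 393*s - 153)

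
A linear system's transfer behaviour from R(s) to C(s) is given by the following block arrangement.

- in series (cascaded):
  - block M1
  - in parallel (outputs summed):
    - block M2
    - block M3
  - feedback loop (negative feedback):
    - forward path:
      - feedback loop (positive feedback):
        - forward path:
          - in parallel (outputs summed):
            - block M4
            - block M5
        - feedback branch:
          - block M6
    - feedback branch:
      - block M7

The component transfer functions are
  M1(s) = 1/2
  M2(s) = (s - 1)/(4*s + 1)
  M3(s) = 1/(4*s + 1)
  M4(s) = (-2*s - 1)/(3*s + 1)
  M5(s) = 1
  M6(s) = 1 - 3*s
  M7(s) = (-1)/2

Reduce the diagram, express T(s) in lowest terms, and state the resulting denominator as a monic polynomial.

Step 1 - reduce the parallel group M2, M3 gives s/(4*s + 1)
Step 2 - sum the parallel branches M4, M5 gives s/(3*s + 1)
Step 3 - close the feedback loop around (M4+M5), M6 gives s/(3*s^2 + 2*s + 1)
Step 4 - feedback reduction of [(M4+M5)/(1-(M4+M5)*M6)], M7 gives (2*s)/(6*s^2 + 3*s + 2)
Step 5 - combine M1, (M2+M3), [[(M4+M5)/(1-(M4+M5)*M6)]/(1+[(M4+M5)/(1-(M4+M5)*M6)]*M7)] in series gives s^2/(24*s^3 + 18*s^2 + 11*s + 2)
The result of step 5 is T(s) in lowest terms. Its denominator has leading coefficient 24; dividing the denominator through by 24 makes it monic.

Answer: s^3 + 3*s^2/4 + 11*s/24 + 1/12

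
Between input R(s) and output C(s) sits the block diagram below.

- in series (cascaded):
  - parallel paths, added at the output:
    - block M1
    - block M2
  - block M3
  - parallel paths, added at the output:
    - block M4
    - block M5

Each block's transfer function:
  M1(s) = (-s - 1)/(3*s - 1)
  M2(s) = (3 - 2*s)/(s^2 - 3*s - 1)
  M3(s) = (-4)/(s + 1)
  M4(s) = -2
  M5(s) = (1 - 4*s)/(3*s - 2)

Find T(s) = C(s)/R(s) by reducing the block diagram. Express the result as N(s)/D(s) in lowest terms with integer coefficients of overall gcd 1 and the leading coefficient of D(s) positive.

Step 1. parallel reduction of M1, M2 = (-s^3 - 4*s^2 + 15*s - 2)/(3*s^3 - 10*s^2 + 1)
Step 2. parallel reduction of M4, M5 = (5 - 10*s)/(3*s - 2)
Step 3. multiply (M1+M2), M3, (M4+M5) (series); the result is T(s) itself (integer coefficients, no common factor, positive leading denominator coefficient)

Final answer: (-40*s^4 - 140*s^3 + 680*s^2 - 380*s + 40)/(9*s^5 - 27*s^4 - 16*s^3 + 23*s^2 + s - 2)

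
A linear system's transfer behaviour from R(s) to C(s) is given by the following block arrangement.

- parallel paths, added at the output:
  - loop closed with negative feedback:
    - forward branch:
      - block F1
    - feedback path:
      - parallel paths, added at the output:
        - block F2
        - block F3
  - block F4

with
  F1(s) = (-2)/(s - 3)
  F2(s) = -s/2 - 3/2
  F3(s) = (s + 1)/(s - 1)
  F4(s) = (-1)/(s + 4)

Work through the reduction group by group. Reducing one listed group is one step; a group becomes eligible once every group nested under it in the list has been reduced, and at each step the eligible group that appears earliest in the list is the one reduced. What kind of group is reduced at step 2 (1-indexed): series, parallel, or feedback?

Step 1 - parallel reduction of F2, F3
Step 2 - close the feedback loop around F1, (F2+F3)
Step 3 - combine [F1/(1+F1*(F2+F3))], F4 in parallel
So the answer for step 2 is feedback.

Hence the answer: feedback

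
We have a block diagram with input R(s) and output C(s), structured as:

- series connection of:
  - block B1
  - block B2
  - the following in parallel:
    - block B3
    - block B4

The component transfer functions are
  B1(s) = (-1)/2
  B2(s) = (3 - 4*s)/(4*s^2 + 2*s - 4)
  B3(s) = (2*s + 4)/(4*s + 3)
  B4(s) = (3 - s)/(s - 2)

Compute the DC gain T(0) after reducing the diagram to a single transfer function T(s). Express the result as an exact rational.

Reducing step by step:

1. parallel reduction of B3, B4; result (-2*s^2 + 9*s + 1)/(4*s^2 - 5*s - 6)
2. cascade B1, B2, (B3+B4); result (-8*s^3 + 42*s^2 - 23*s - 3)/(32*s^4 - 24*s^3 - 100*s^2 + 16*s + 48)
DC gain: substitute s = 0 into T(s) from step 2: T(0) = -3/48 = -1/16.

Answer: -1/16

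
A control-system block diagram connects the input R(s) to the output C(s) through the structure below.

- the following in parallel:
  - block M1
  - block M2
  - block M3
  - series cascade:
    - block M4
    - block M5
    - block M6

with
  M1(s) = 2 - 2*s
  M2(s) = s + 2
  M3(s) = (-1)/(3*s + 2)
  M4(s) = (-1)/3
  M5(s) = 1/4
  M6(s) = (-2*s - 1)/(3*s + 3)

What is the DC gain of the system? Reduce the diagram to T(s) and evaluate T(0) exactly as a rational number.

[1] cascade M4, M5, M6 gives (2*s + 1)/(36*s + 36)
[2] sum the parallel branches M1, M2, M3, (M4*M5*M6) gives (-108*s^3 + 258*s^2 + 619*s + 254)/(108*s^2 + 180*s + 72)
Evaluating the step-2 result (the overall T(s)) at s = 0 gives T(0) = 254/72 = 127/36.

Therefore the answer is 127/36.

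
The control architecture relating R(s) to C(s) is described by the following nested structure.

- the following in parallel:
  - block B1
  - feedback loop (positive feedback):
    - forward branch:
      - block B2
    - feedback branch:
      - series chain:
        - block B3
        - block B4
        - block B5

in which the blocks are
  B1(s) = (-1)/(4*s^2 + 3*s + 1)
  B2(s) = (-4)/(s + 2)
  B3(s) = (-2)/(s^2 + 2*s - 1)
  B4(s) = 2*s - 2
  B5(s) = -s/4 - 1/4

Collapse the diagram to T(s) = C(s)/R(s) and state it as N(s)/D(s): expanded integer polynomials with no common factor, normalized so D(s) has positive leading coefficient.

Step 1 - combine B3, B4, B5 in series: (s^2 - 1)/(s^2 + 2*s - 1)
Step 2 - reduce the feedback loop with forward B2 and return (B3*B4*B5): (-4*s^2 - 8*s + 4)/(s^3 + 8*s^2 + 3*s - 6)
Step 3 - add B1, [B2/(1-B2*(B3*B4*B5))] (parallel); the result is T(s) itself (integer coefficients, no common factor, positive leading denominator coefficient)

Hence the answer: (-16*s^4 - 45*s^3 - 20*s^2 + s + 10)/(4*s^5 + 35*s^4 + 37*s^3 - 7*s^2 - 15*s - 6)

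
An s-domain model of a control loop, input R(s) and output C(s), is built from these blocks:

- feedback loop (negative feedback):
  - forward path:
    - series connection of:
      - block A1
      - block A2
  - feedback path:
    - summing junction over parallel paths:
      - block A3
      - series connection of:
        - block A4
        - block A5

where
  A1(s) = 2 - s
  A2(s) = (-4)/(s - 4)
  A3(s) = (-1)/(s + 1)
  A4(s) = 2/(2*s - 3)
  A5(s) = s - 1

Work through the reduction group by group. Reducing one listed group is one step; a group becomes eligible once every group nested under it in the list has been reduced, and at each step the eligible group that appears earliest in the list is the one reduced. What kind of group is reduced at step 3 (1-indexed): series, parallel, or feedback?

Answer: parallel

Working:
[1] multiply A1, A2 (series)
[2] reduce the series chain A4, A5
[3] combine A3, (A4*A5) in parallel
[4] apply the feedback formula to (A1*A2), (A3+(A4*A5))
The group at step 3 is a parallel group.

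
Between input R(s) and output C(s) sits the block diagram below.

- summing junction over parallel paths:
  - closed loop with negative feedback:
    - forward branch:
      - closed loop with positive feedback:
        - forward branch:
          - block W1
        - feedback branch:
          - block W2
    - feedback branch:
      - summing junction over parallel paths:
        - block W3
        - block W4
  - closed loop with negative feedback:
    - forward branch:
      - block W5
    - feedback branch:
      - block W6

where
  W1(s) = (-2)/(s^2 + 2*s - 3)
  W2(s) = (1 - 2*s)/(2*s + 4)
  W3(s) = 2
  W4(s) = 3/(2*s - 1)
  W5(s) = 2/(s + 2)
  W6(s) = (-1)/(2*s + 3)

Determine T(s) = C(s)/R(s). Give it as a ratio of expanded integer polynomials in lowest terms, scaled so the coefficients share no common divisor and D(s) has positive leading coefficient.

The answer is (8*s^5 + 32*s^4 - 54*s^3 - 242*s^2 - 154*s + 22)/(4*s^6 + 28*s^5 + 29*s^4 - 124*s^3 - 243*s^2 - 101*s + 4).

Reasoning:
[1] collapse the loop (W1 forward, W2 return); result (-2*s - 4)/(s^3 + 4*s^2 - s - 5)
[2] reduce the parallel group W3, W4; result (4*s + 1)/(2*s - 1)
[3] reduce the feedback loop with forward [W1/(1-W1*W2)] and return (W3+W4); result (-4*s^2 - 6*s + 4)/(2*s^4 + 7*s^3 - 14*s^2 - 27*s + 1)
[4] reduce the feedback loop with forward W5 and return W6; result (4*s + 6)/(2*s^2 + 7*s + 4)
[5] reduce the parallel group [[W1/(1-W1*W2)]/(1+[W1/(1-W1*W2)]*(W3+W4))], [W5/(1+W5*W6)]: this yields T(s), and no further normalization is needed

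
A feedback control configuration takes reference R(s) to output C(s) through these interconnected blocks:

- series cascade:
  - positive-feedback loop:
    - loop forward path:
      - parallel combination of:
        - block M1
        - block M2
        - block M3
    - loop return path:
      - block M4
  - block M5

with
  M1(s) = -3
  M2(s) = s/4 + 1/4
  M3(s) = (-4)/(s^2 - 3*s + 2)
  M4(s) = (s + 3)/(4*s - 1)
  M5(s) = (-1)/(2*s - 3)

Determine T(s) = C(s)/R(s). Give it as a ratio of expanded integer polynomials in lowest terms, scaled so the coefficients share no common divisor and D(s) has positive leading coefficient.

Answer: (4*s^4 - 57*s^3 + 154*s^2 - 187*s + 38)/(2*s^5 - 57*s^4 + 171*s^3 - 89*s^2 - 281*s + 318)

Working:
Step 1: reduce the parallel group M1, M2, M3 = (s^3 - 14*s^2 + 35*s - 38)/(4*s^2 - 12*s + 8)
Step 2: feedback reduction of (M1+M2+M3), M4 = (-4*s^4 + 57*s^3 - 154*s^2 + 187*s - 38)/(s^4 - 27*s^3 + 45*s^2 + 23*s - 106)
Step 3: cascade [(M1+M2+M3)/(1-(M1+M2+M3)*M4)], M5: this yields T(s), and no further normalization is needed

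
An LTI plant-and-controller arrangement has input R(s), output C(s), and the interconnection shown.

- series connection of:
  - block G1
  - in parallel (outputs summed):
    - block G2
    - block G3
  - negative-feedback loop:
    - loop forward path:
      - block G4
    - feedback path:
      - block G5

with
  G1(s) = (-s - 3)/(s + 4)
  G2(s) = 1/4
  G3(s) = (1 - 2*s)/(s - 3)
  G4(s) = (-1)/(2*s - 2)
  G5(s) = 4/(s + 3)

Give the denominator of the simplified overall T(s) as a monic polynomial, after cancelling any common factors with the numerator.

1. sum the parallel branches G2, G3 gives (1 - 7*s)/(4*s - 12)
2. feedback reduction of G4, G5 gives (-s - 3)/(2*s^2 + 4*s - 10)
3. cascade G1, (G2+G3), [G4/(1+G4*G5)] gives (-7*s^3 - 41*s^2 - 57*s + 9)/(8*s^4 + 24*s^3 - 120*s^2 - 232*s + 480)
That last expression is T(s), already simplified. Scaling its denominator by 1/8 (the reciprocal of the leading coefficient) yields the monic denominator.

Answer: s^4 + 3*s^3 - 15*s^2 - 29*s + 60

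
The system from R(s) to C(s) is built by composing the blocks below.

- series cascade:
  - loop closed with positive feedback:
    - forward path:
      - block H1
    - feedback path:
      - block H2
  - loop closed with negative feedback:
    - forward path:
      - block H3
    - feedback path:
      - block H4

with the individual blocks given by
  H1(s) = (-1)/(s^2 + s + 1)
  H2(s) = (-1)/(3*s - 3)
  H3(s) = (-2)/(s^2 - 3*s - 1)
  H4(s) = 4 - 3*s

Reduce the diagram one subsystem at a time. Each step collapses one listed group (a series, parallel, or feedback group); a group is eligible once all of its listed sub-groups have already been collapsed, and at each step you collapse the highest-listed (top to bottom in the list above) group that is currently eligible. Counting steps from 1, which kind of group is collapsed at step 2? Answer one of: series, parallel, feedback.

(1) collapse the loop (H1 forward, H2 return)
(2) collapse the loop (H3 forward, H4 return)
(3) combine [H1/(1-H1*H2)], [H3/(1+H3*H4)] in series
So the answer for step 2 is feedback.

Final answer: feedback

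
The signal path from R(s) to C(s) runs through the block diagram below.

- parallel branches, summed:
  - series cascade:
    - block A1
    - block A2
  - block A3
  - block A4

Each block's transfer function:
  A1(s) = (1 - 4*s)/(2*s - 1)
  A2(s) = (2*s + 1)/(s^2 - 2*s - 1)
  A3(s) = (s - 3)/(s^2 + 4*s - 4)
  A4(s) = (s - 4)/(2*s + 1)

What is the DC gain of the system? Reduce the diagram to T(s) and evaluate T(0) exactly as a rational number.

The answer is -9/4.

Reasoning:
[1] combine A1, A2 in series: (-8*s^2 - 2*s + 1)/(2*s^3 - 5*s^2 + 1)
[2] sum the parallel branches (A1*A2), A3, A4: (2*s^6 - 17*s^5 - 136*s^4 + 168*s^3 - 14*s^2 - 21*s + 9)/(4*s^6 + 8*s^5 - 53*s^4 + 14*s^3 + 29*s^2 - 4*s - 4)
Evaluating the step-2 result (the overall T(s)) at s = 0 gives T(0) = 9/(-4) = -9/4.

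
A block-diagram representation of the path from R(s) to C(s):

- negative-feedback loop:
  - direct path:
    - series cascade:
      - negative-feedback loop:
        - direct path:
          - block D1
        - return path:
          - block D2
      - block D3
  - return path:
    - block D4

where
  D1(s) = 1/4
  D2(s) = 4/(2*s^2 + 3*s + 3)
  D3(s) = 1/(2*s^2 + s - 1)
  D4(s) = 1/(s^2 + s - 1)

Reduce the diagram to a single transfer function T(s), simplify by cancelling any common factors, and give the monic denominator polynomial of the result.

1. collapse the loop (D1 forward, D2 return): (2*s^2 + 3*s + 3)/(8*s^2 + 12*s + 16)
2. reduce the series chain [D1/(1+D1*D2)], D3: (2*s^2 + 3*s + 3)/(16*s^4 + 32*s^3 + 36*s^2 + 4*s - 16)
3. close the feedback loop around ([D1/(1+D1*D2)]*D3), D4: (2*s^4 + 5*s^3 + 4*s^2 - 3)/(16*s^6 + 48*s^5 + 52*s^4 + 8*s^3 - 46*s^2 - 17*s + 19)
The result of step 3 is T(s) in lowest terms. Its denominator has leading coefficient 16; dividing the denominator through by 16 makes it monic.

Therefore the answer is s^6 + 3*s^5 + 13*s^4/4 + s^3/2 - 23*s^2/8 - 17*s/16 + 19/16.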